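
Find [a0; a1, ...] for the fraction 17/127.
[0; 7, 2, 8]

Euclidean algorithm steps:
17 = 0 × 127 + 17
127 = 7 × 17 + 8
17 = 2 × 8 + 1
8 = 8 × 1 + 0
Continued fraction: [0; 7, 2, 8]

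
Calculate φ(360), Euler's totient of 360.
96

360 = 2^3 × 3^2 × 5
φ(n) = n × ∏(1 - 1/p) for each prime p dividing n
φ(360) = 360 × (1 - 1/2) × (1 - 1/3) × (1 - 1/5) = 96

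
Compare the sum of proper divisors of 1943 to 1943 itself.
deficient

Proper divisors of 1943: sum = 1 + 29 + 67 = 97
Since 97 < 1943, 1943 is deficient.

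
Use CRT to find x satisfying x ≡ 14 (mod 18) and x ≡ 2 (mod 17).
104

Using Chinese Remainder Theorem:
M = 18 × 17 = 306
M1 = 17, M2 = 18
y1 = 17^(-1) mod 18 = 17
y2 = 18^(-1) mod 17 = 1
x = (14×17×17 + 2×18×1) mod 306 = 104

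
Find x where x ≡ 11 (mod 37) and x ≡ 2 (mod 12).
122

Using Chinese Remainder Theorem:
M = 37 × 12 = 444
M1 = 12, M2 = 37
y1 = 12^(-1) mod 37 = 34
y2 = 37^(-1) mod 12 = 1
x = (11×12×34 + 2×37×1) mod 444 = 122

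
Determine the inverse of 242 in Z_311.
9

gcd(242, 311) = 1, so the inverse exists.
Extended Euclidean algorithm on (311, 242):
311 = 1 × 242 + 69  ⟹  69 = (1)·311 + (-1)·242
242 = 3 × 69 + 35  ⟹  35 = (-3)·311 + (4)·242
69 = 1 × 35 + 34  ⟹  34 = (4)·311 + (-5)·242
35 = 1 × 34 + 1  ⟹  1 = (-7)·311 + (9)·242
So (9)·242 ≡ 1 (mod 311), i.e. 242^(-1) ≡ 9 (mod 311).
Check: 242 × 9 = 2178 ≡ 1 (mod 311)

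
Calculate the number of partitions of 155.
66493182097

p(n) counts ways to write n as a sum of positive integers (order ignored).
Euler's pentagonal recurrence: p(k) = p(k-1) + p(k-2) - p(k-5) - p(k-7) + p(k-12) + p(k-15) - ... (offsets j(3j∓1)/2, signs ++--, p(0)=1, p(<0)=0).
DP table for k = 0..154: p(0)=1, p(1)=1, p(2)=2, p(3)=3, p(4)=5, p(5)=7, p(6)=11, p(7)=15, p(8)=22, p(9)=30, p(10)=42, p(11)=56, p(12)=77, p(13)=101, p(14)=135, p(15)=176, p(16)=231, p(17)=297, p(18)=385, p(19)=490, p(20)=627, p(21)=792, p(22)=1002, p(23)=1255, p(24)=1575, p(25)=1958, p(26)=2436, p(27)=3010, p(28)=3718, p(29)=4565, p(30)=5604, p(31)=6842, p(32)=8349, p(33)=10143, p(34)=12310, p(35)=14883, p(36)=17977, p(37)=21637, p(38)=26015, p(39)=31185, p(40)=37338, p(41)=44583, p(42)=53174, p(43)=63261, p(44)=75175, p(45)=89134, p(46)=105558, p(47)=124754, p(48)=147273, p(49)=173525, p(50)=204226, p(51)=239943, p(52)=281589, p(53)=329931, p(54)=386155, p(55)=451276, p(56)=526823, p(57)=614154, p(58)=715220, p(59)=831820, p(60)=966467, p(61)=1121505, p(62)=1300156, p(63)=1505499, p(64)=1741630, p(65)=2012558, p(66)=2323520, p(67)=2679689, p(68)=3087735, p(69)=3554345, p(70)=4087968, p(71)=4697205, p(72)=5392783, p(73)=6185689, p(74)=7089500, p(75)=8118264, p(76)=9289091, p(77)=10619863, p(78)=12132164, p(79)=13848650, p(80)=15796476, p(81)=18004327, p(82)=20506255, p(83)=23338469, p(84)=26543660, p(85)=30167357, p(86)=34262962, p(87)=38887673, p(88)=44108109, p(89)=49995925, p(90)=56634173, p(91)=64112359, p(92)=72533807, p(93)=82010177, p(94)=92669720, p(95)=104651419, p(96)=118114304, p(97)=133230930, p(98)=150198136, p(99)=169229875, p(100)=190569292, p(101)=214481126, p(102)=241265379, p(103)=271248950, p(104)=304801365, p(105)=342325709, p(106)=384276336, p(107)=431149389, p(108)=483502844, p(109)=541946240, p(110)=607163746, p(111)=679903203, p(112)=761002156, p(113)=851376628, p(114)=952050665, p(115)=1064144451, p(116)=1188908248, p(117)=1327710076, p(118)=1482074143, p(119)=1653668665, p(120)=1844349560, p(121)=2056148051, p(122)=2291320912, p(123)=2552338241, p(124)=2841940500, p(125)=3163127352, p(126)=3519222692, p(127)=3913864295, p(128)=4351078600, p(129)=4835271870, p(130)=5371315400, p(131)=5964539504, p(132)=6620830889, p(133)=7346629512, p(134)=8149040695, p(135)=9035836076, p(136)=10015581680, p(137)=11097645016, p(138)=12292341831, p(139)=13610949895, p(140)=15065878135, p(141)=16670689208, p(142)=18440293320, p(143)=20390982757, p(144)=22540654445, p(145)=24908858009, p(146)=27517052599, p(147)=30388671978, p(148)=33549419497, p(149)=37027355200, p(150)=40853235313, p(151)=45060624582, p(152)=49686288421, p(153)=54770336324, p(154)=60356673280.
Final step: p(155) = p(154) + p(153) - p(150) - p(148) + p(143) + p(140) - p(133) - p(129) + p(120) + p(115) - p(104) - p(98) + p(85) + p(78) - p(63) - p(55) + p(38) + p(29) - p(10) - p(0)
= 60356673280 + 54770336324 - 40853235313 - 33549419497 + 20390982757 + 15065878135 - 7346629512 - 4835271870 + 1844349560 + 1064144451 - 304801365 - 150198136 + 30167357 + 12132164 - 1505499 - 451276 + 26015 + 4565 - 42 - 1
= 66493182097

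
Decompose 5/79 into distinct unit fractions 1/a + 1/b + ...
1/16 + 1/1264

Greedy algorithm:
5/79: ceiling(79/5) = 16, use 1/16
1/1264: ceiling(1264/1) = 1264, use 1/1264
Result: 5/79 = 1/16 + 1/1264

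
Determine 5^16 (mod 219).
4

Repeated squaring. Binary of 16 = 10000.
5^1 ≡ 5 (mod 219); 5^2 ≡ 25 (mod 219); 5^4 ≡ 187 (mod 219); 5^8 ≡ 148 (mod 219); 5^16 ≡ 4 (mod 219)
5^16 = 5^16 ≡ 4 (mod 219)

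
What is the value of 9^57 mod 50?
19

Repeated squaring. Binary of 57 = 111001.
9^1 ≡ 9 (mod 50); 9^2 ≡ 31 (mod 50); 9^4 ≡ 11 (mod 50); 9^8 ≡ 21 (mod 50); 9^16 ≡ 41 (mod 50); 9^32 ≡ 31 (mod 50)
9^57 = 9^1 × 9^8 × 9^16 × 9^32 ≡ 19 (mod 50)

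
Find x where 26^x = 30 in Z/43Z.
13

Baby-step giant-step with step n = ⌈√43⌉ = 7.
Baby steps 26^j mod 43 (j:value) for j=0..6: 0:1, 1:26, 2:31, 3:32, 4:15, 5:3, 6:35.
Giant-step multiplier: 26^(-7) ≡ 26^(42-7) = 26^35 ≡ 37 (mod 43).
Giant steps γ_i = 30·37^i mod 43: γ_0=30, γ_1=35 (in table at j=6).
x = i·n + j = 1·7 + 6 = 13.
Check: 26^13 ≡ 30 (mod 43).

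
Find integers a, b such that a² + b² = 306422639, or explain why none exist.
Not possible

Factorization: 306422639 = 89 × 151^3
By Fermat: n is sum of two squares iff every prime p ≡ 3 (mod 4) appears to even power.
Prime(s) ≡ 3 (mod 4) with odd exponent: [(151, 3)]
Therefore 306422639 cannot be expressed as a² + b².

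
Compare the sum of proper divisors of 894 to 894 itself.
abundant

Proper divisors of 894: sum = 1 + 2 + 3 + 6 + 149 + 298 + 447 = 906
Since 906 > 894, 894 is abundant.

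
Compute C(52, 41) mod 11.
4

Using Lucas' theorem:
Write n=52 and k=41 in base 11:
n in base 11: [4, 8]
k in base 11: [3, 8]
C(52,41) mod 11 = ∏ C(n_i, k_i) mod 11
Digit binomials (mod 11): C(4,3) = 4; C(8,8) = 1
Product: 4 × 1 = 4 ≡ 4 (mod 11)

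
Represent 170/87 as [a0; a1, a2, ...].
[1; 1, 20, 1, 3]

Euclidean algorithm steps:
170 = 1 × 87 + 83
87 = 1 × 83 + 4
83 = 20 × 4 + 3
4 = 1 × 3 + 1
3 = 3 × 1 + 0
Continued fraction: [1; 1, 20, 1, 3]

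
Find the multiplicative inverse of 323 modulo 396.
179

gcd(323, 396) = 1, so the inverse exists.
Extended Euclidean algorithm on (396, 323):
396 = 1 × 323 + 73  ⟹  73 = (1)·396 + (-1)·323
323 = 4 × 73 + 31  ⟹  31 = (-4)·396 + (5)·323
73 = 2 × 31 + 11  ⟹  11 = (9)·396 + (-11)·323
31 = 2 × 11 + 9  ⟹  9 = (-22)·396 + (27)·323
11 = 1 × 9 + 2  ⟹  2 = (31)·396 + (-38)·323
9 = 4 × 2 + 1  ⟹  1 = (-146)·396 + (179)·323
So (179)·323 ≡ 1 (mod 396), i.e. 323^(-1) ≡ 179 (mod 396).
Check: 323 × 179 = 57817 ≡ 1 (mod 396)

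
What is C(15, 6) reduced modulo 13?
0

Using Lucas' theorem:
Write n=15 and k=6 in base 13:
n in base 13: [1, 2]
k in base 13: [0, 6]
C(15,6) mod 13 = ∏ C(n_i, k_i) mod 13
Digit binomials (mod 13): C(1,0) = 1; C(2,6) = 0 (k_i > n_i)
Product: 1 × 0 = 0 ≡ 0 (mod 13)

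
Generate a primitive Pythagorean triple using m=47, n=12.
(2065, 1128, 2353)

Euclid's formula: a = m² - n², b = 2mn, c = m² + n²
m = 47, n = 12
a = 47² - 12² = 2209 - 144 = 2065
b = 2 × 47 × 12 = 1128
c = 47² + 12² = 2209 + 144 = 2353
Verification: 2065² + 1128² = 4264225 + 1272384 = 5536609 = 2353² ✓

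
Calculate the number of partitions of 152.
49686288421

p(n) counts ways to write n as a sum of positive integers (order ignored).
Euler's pentagonal recurrence: p(k) = p(k-1) + p(k-2) - p(k-5) - p(k-7) + p(k-12) + p(k-15) - ... (offsets j(3j∓1)/2, signs ++--, p(0)=1, p(<0)=0).
DP table for k = 0..151: p(0)=1, p(1)=1, p(2)=2, p(3)=3, p(4)=5, p(5)=7, p(6)=11, p(7)=15, p(8)=22, p(9)=30, p(10)=42, p(11)=56, p(12)=77, p(13)=101, p(14)=135, p(15)=176, p(16)=231, p(17)=297, p(18)=385, p(19)=490, p(20)=627, p(21)=792, p(22)=1002, p(23)=1255, p(24)=1575, p(25)=1958, p(26)=2436, p(27)=3010, p(28)=3718, p(29)=4565, p(30)=5604, p(31)=6842, p(32)=8349, p(33)=10143, p(34)=12310, p(35)=14883, p(36)=17977, p(37)=21637, p(38)=26015, p(39)=31185, p(40)=37338, p(41)=44583, p(42)=53174, p(43)=63261, p(44)=75175, p(45)=89134, p(46)=105558, p(47)=124754, p(48)=147273, p(49)=173525, p(50)=204226, p(51)=239943, p(52)=281589, p(53)=329931, p(54)=386155, p(55)=451276, p(56)=526823, p(57)=614154, p(58)=715220, p(59)=831820, p(60)=966467, p(61)=1121505, p(62)=1300156, p(63)=1505499, p(64)=1741630, p(65)=2012558, p(66)=2323520, p(67)=2679689, p(68)=3087735, p(69)=3554345, p(70)=4087968, p(71)=4697205, p(72)=5392783, p(73)=6185689, p(74)=7089500, p(75)=8118264, p(76)=9289091, p(77)=10619863, p(78)=12132164, p(79)=13848650, p(80)=15796476, p(81)=18004327, p(82)=20506255, p(83)=23338469, p(84)=26543660, p(85)=30167357, p(86)=34262962, p(87)=38887673, p(88)=44108109, p(89)=49995925, p(90)=56634173, p(91)=64112359, p(92)=72533807, p(93)=82010177, p(94)=92669720, p(95)=104651419, p(96)=118114304, p(97)=133230930, p(98)=150198136, p(99)=169229875, p(100)=190569292, p(101)=214481126, p(102)=241265379, p(103)=271248950, p(104)=304801365, p(105)=342325709, p(106)=384276336, p(107)=431149389, p(108)=483502844, p(109)=541946240, p(110)=607163746, p(111)=679903203, p(112)=761002156, p(113)=851376628, p(114)=952050665, p(115)=1064144451, p(116)=1188908248, p(117)=1327710076, p(118)=1482074143, p(119)=1653668665, p(120)=1844349560, p(121)=2056148051, p(122)=2291320912, p(123)=2552338241, p(124)=2841940500, p(125)=3163127352, p(126)=3519222692, p(127)=3913864295, p(128)=4351078600, p(129)=4835271870, p(130)=5371315400, p(131)=5964539504, p(132)=6620830889, p(133)=7346629512, p(134)=8149040695, p(135)=9035836076, p(136)=10015581680, p(137)=11097645016, p(138)=12292341831, p(139)=13610949895, p(140)=15065878135, p(141)=16670689208, p(142)=18440293320, p(143)=20390982757, p(144)=22540654445, p(145)=24908858009, p(146)=27517052599, p(147)=30388671978, p(148)=33549419497, p(149)=37027355200, p(150)=40853235313, p(151)=45060624582.
Final step: p(152) = p(151) + p(150) - p(147) - p(145) + p(140) + p(137) - p(130) - p(126) + p(117) + p(112) - p(101) - p(95) + p(82) + p(75) - p(60) - p(52) + p(35) + p(26) - p(7)
= 45060624582 + 40853235313 - 30388671978 - 24908858009 + 15065878135 + 11097645016 - 5371315400 - 3519222692 + 1327710076 + 761002156 - 214481126 - 104651419 + 20506255 + 8118264 - 966467 - 281589 + 14883 + 2436 - 15
= 49686288421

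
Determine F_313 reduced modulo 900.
433

Matrix identity: Q^n = [[F_(n+1), F_n], [F_n, F_(n-1)]] with Q = [[1,1],[1,0]].
n = 313 = 100111001₂. Square-and-multiply, entries mod 900:
Q^1 = [[1,1],[1,0]]
Q^2 = (Q^1)² = [[2,1],[1,1]]
Q^4 = (Q^2)² = [[5,3],[3,2]]
Q^9 = (Q^4)²·Q = [[55,34],[34,21]]
Q^19 = (Q^9)²·Q = [[465,581],[581,784]]
Q^39 = (Q^19)²·Q = [[555,286],[286,269]]
Q^78 = (Q^39)² = [[121,764],[764,257]]
Q^156 = (Q^78)² = [[737,792],[792,845]]
Q^313 = (Q^156)²·Q = [[577,433],[433,144]]
F_313 mod 900 = Q^313[0][1] = 433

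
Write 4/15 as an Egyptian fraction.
1/4 + 1/60

Greedy algorithm:
4/15: ceiling(15/4) = 4, use 1/4
1/60: ceiling(60/1) = 60, use 1/60
Result: 4/15 = 1/4 + 1/60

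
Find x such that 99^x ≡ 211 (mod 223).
208

Baby-step giant-step with step n = ⌈√223⌉ = 15.
Baby steps 99^j mod 223 (j:value) for j=0..14: 0:1, 1:99, 2:212, 3:26, 4:121, 5:160, 6:7, 7:24, 8:146, 9:182, 10:178, 11:5, 12:49, 13:168, 14:130.
Giant-step multiplier: 99^(-15) ≡ 99^(222-15) = 99^207 ≡ 108 (mod 223).
Giant steps γ_i = 211·108^i mod 223: γ_0=211, γ_1=42, γ_2=76, γ_3=180, γ_4=39, γ_5=198, γ_6=199, γ_7=84, γ_8=152, γ_9=137, γ_10=78, γ_11=173, γ_12=175, γ_13=168 (in table at j=13).
x = i·n + j = 13·15 + 13 = 208.
Check: 99^208 ≡ 211 (mod 223).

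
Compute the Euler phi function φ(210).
48

210 = 2 × 3 × 5 × 7
φ(n) = n × ∏(1 - 1/p) for each prime p dividing n
φ(210) = 210 × (1 - 1/2) × (1 - 1/3) × (1 - 1/5) × (1 - 1/7) = 48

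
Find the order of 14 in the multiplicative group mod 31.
15

31 is prime, so ord(14) divides φ(31) = 30.
Divisors of 30: 1, 2, 3, 5, 6, 10, 15, 30.
Repeated squaring: 14^1 ≡ 14, 14^2 ≡ 10, 14^4 ≡ 7, 14^8 ≡ 18, 14^16 ≡ 14 (mod 31).
Test 14^d mod 31 for each divisor d in increasing order:
14^1 ≡ 14
14^2 ≡ 10
14^3 = 14^2·14^1 ≡ 16
14^5 = 14^4·14^1 ≡ 5
14^6 = 14^4·14^2 ≡ 8
14^10 = 14^8·14^2 ≡ 25
14^15 = 14^8·14^4·14^2·14^1 ≡ 1  ← first divisor giving 1
The order is 15.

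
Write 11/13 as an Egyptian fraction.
1/2 + 1/3 + 1/78

Greedy algorithm:
11/13: ceiling(13/11) = 2, use 1/2
9/26: ceiling(26/9) = 3, use 1/3
1/78: ceiling(78/1) = 78, use 1/78
Result: 11/13 = 1/2 + 1/3 + 1/78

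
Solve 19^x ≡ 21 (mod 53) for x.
43

Baby-step giant-step with step n = ⌈√53⌉ = 8.
Baby steps 19^j mod 53 (j:value) for j=0..7: 0:1, 1:19, 2:43, 3:22, 4:47, 5:45, 6:7, 7:27.
Giant-step multiplier: 19^(-8) ≡ 19^(52-8) = 19^44 ≡ 28 (mod 53).
Giant steps γ_i = 21·28^i mod 53: γ_0=21, γ_1=5, γ_2=34, γ_3=51, γ_4=50, γ_5=22 (in table at j=3).
x = i·n + j = 5·8 + 3 = 43.
Check: 19^43 ≡ 21 (mod 53).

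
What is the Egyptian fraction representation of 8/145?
1/19 + 1/394 + 1/361824 + 1/196374548640

Greedy algorithm:
8/145: ceiling(145/8) = 19, use 1/19
7/2755: ceiling(2755/7) = 394, use 1/394
3/1085470: ceiling(1085470/3) = 361824, use 1/361824
1/196374548640: ceiling(196374548640/1) = 196374548640, use 1/196374548640
Result: 8/145 = 1/19 + 1/394 + 1/361824 + 1/196374548640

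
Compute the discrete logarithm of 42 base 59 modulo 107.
66

Baby-step giant-step with step n = ⌈√107⌉ = 11.
Baby steps 59^j mod 107 (j:value) for j=0..10: 0:1, 1:59, 2:57, 3:46, 4:39, 5:54, 6:83, 7:82, 8:23, 9:73, 10:27.
Giant-step multiplier: 59^(-11) ≡ 59^(106-11) = 59^95 ≡ 98 (mod 107).
Giant steps γ_i = 42·98^i mod 107: γ_0=42, γ_1=50, γ_2=85, γ_3=91, γ_4=37, γ_5=95, γ_6=1 (in table at j=0).
x = i·n + j = 6·11 + 0 = 66.
Check: 59^66 ≡ 42 (mod 107).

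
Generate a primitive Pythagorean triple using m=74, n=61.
(1755, 9028, 9197)

Euclid's formula: a = m² - n², b = 2mn, c = m² + n²
m = 74, n = 61
a = 74² - 61² = 5476 - 3721 = 1755
b = 2 × 74 × 61 = 9028
c = 74² + 61² = 5476 + 3721 = 9197
Verification: 1755² + 9028² = 3080025 + 81504784 = 84584809 = 9197² ✓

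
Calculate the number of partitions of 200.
3972999029388

p(n) counts ways to write n as a sum of positive integers (order ignored).
Euler's pentagonal recurrence: p(k) = p(k-1) + p(k-2) - p(k-5) - p(k-7) + p(k-12) + p(k-15) - ... (offsets j(3j∓1)/2, signs ++--, p(0)=1, p(<0)=0).
DP table for k = 0..199: p(0)=1, p(1)=1, p(2)=2, p(3)=3, p(4)=5, p(5)=7, p(6)=11, p(7)=15, p(8)=22, p(9)=30, p(10)=42, p(11)=56, p(12)=77, p(13)=101, p(14)=135, p(15)=176, p(16)=231, p(17)=297, p(18)=385, p(19)=490, p(20)=627, p(21)=792, p(22)=1002, p(23)=1255, p(24)=1575, p(25)=1958, p(26)=2436, p(27)=3010, p(28)=3718, p(29)=4565, p(30)=5604, p(31)=6842, p(32)=8349, p(33)=10143, p(34)=12310, p(35)=14883, p(36)=17977, p(37)=21637, p(38)=26015, p(39)=31185, p(40)=37338, p(41)=44583, p(42)=53174, p(43)=63261, p(44)=75175, p(45)=89134, p(46)=105558, p(47)=124754, p(48)=147273, p(49)=173525, p(50)=204226, p(51)=239943, p(52)=281589, p(53)=329931, p(54)=386155, p(55)=451276, p(56)=526823, p(57)=614154, p(58)=715220, p(59)=831820, p(60)=966467, p(61)=1121505, p(62)=1300156, p(63)=1505499, p(64)=1741630, p(65)=2012558, p(66)=2323520, p(67)=2679689, p(68)=3087735, p(69)=3554345, p(70)=4087968, p(71)=4697205, p(72)=5392783, p(73)=6185689, p(74)=7089500, p(75)=8118264, p(76)=9289091, p(77)=10619863, p(78)=12132164, p(79)=13848650, p(80)=15796476, p(81)=18004327, p(82)=20506255, p(83)=23338469, p(84)=26543660, p(85)=30167357, p(86)=34262962, p(87)=38887673, p(88)=44108109, p(89)=49995925, p(90)=56634173, p(91)=64112359, p(92)=72533807, p(93)=82010177, p(94)=92669720, p(95)=104651419, p(96)=118114304, p(97)=133230930, p(98)=150198136, p(99)=169229875, p(100)=190569292, p(101)=214481126, p(102)=241265379, p(103)=271248950, p(104)=304801365, p(105)=342325709, p(106)=384276336, p(107)=431149389, p(108)=483502844, p(109)=541946240, p(110)=607163746, p(111)=679903203, p(112)=761002156, p(113)=851376628, p(114)=952050665, p(115)=1064144451, p(116)=1188908248, p(117)=1327710076, p(118)=1482074143, p(119)=1653668665, p(120)=1844349560, p(121)=2056148051, p(122)=2291320912, p(123)=2552338241, p(124)=2841940500, p(125)=3163127352, p(126)=3519222692, p(127)=3913864295, p(128)=4351078600, p(129)=4835271870, p(130)=5371315400, p(131)=5964539504, p(132)=6620830889, p(133)=7346629512, p(134)=8149040695, p(135)=9035836076, p(136)=10015581680, p(137)=11097645016, p(138)=12292341831, p(139)=13610949895, p(140)=15065878135, p(141)=16670689208, p(142)=18440293320, p(143)=20390982757, p(144)=22540654445, p(145)=24908858009, p(146)=27517052599, p(147)=30388671978, p(148)=33549419497, p(149)=37027355200, p(150)=40853235313, p(151)=45060624582, p(152)=49686288421, p(153)=54770336324, p(154)=60356673280, p(155)=66493182097, p(156)=73232243759, p(157)=80630964769, p(158)=88751778802, p(159)=97662728555, p(160)=107438159466, p(161)=118159068427, p(162)=129913904637, p(163)=142798995930, p(164)=156919475295, p(165)=172389800255, p(166)=189334822579, p(167)=207890420102, p(168)=228204732751, p(169)=250438925115, p(170)=274768617130, p(171)=301384802048, p(172)=330495499613, p(173)=362326859895, p(174)=397125074750, p(175)=435157697830, p(176)=476715857290, p(177)=522115831195, p(178)=571701605655, p(179)=625846753120, p(180)=684957390936, p(181)=749474411781, p(182)=819876908323, p(183)=896684817527, p(184)=980462880430, p(185)=1071823774337, p(186)=1171432692373, p(187)=1280011042268, p(188)=1398341745571, p(189)=1527273599625, p(190)=1667727404093, p(191)=1820701100652, p(192)=1987276856363, p(193)=2168627105469, p(194)=2366022741845, p(195)=2580840212973, p(196)=2814570987591, p(197)=3068829878530, p(198)=3345365983698, p(199)=3646072432125.
Final step: p(200) = p(199) + p(198) - p(195) - p(193) + p(188) + p(185) - p(178) - p(174) + p(165) + p(160) - p(149) - p(143) + p(130) + p(123) - p(108) - p(100) + p(83) + p(74) - p(55) - p(45) + p(24) + p(13)
= 3646072432125 + 3345365983698 - 2580840212973 - 2168627105469 + 1398341745571 + 1071823774337 - 571701605655 - 397125074750 + 172389800255 + 107438159466 - 37027355200 - 20390982757 + 5371315400 + 2552338241 - 483502844 - 190569292 + 23338469 + 7089500 - 451276 - 89134 + 1575 + 101
= 3972999029388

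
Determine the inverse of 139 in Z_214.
97

gcd(139, 214) = 1, so the inverse exists.
Extended Euclidean algorithm on (214, 139):
214 = 1 × 139 + 75  ⟹  75 = (1)·214 + (-1)·139
139 = 1 × 75 + 64  ⟹  64 = (-1)·214 + (2)·139
75 = 1 × 64 + 11  ⟹  11 = (2)·214 + (-3)·139
64 = 5 × 11 + 9  ⟹  9 = (-11)·214 + (17)·139
11 = 1 × 9 + 2  ⟹  2 = (13)·214 + (-20)·139
9 = 4 × 2 + 1  ⟹  1 = (-63)·214 + (97)·139
So (97)·139 ≡ 1 (mod 214), i.e. 139^(-1) ≡ 97 (mod 214).
Check: 139 × 97 = 13483 ≡ 1 (mod 214)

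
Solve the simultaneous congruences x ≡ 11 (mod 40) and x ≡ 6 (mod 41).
211

Using Chinese Remainder Theorem:
M = 40 × 41 = 1640
M1 = 41, M2 = 40
y1 = 41^(-1) mod 40 = 1
y2 = 40^(-1) mod 41 = 40
x = (11×41×1 + 6×40×40) mod 1640 = 211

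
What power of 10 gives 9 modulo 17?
6

Baby-step giant-step with step n = ⌈√17⌉ = 5.
Baby steps 10^j mod 17 (j:value) for j=0..4: 0:1, 1:10, 2:15, 3:14, 4:4.
Giant-step multiplier: 10^(-5) ≡ 10^(16-5) = 10^11 ≡ 3 (mod 17).
Giant steps γ_i = 9·3^i mod 17: γ_0=9, γ_1=10 (in table at j=1).
x = i·n + j = 1·5 + 1 = 6.
Check: 10^6 ≡ 9 (mod 17).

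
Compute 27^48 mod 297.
81

Repeated squaring. Binary of 48 = 110000.
27^1 ≡ 27 (mod 297); 27^2 ≡ 135 (mod 297); 27^4 ≡ 108 (mod 297); 27^8 ≡ 81 (mod 297); 27^16 ≡ 27 (mod 297); 27^32 ≡ 135 (mod 297)
27^48 = 27^16 × 27^32 ≡ 81 (mod 297)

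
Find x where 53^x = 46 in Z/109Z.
90

Baby-step giant-step with step n = ⌈√109⌉ = 11.
Baby steps 53^j mod 109 (j:value) for j=0..10: 0:1, 1:53, 2:84, 3:92, 4:80, 5:98, 6:71, 7:57, 8:78, 9:101, 10:12.
Giant-step multiplier: 53^(-11) ≡ 53^(108-11) = 53^97 ≡ 6 (mod 109).
Giant steps γ_i = 46·6^i mod 109: γ_0=46, γ_1=58, γ_2=21, γ_3=17, γ_4=102, γ_5=67, γ_6=75, γ_7=14, γ_8=84 (in table at j=2).
x = i·n + j = 8·11 + 2 = 90.
Check: 53^90 ≡ 46 (mod 109).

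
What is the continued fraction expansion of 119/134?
[0; 1, 7, 1, 14]

Euclidean algorithm steps:
119 = 0 × 134 + 119
134 = 1 × 119 + 15
119 = 7 × 15 + 14
15 = 1 × 14 + 1
14 = 14 × 1 + 0
Continued fraction: [0; 1, 7, 1, 14]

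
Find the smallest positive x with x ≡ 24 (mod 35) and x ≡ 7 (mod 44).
1459

Using Chinese Remainder Theorem:
M = 35 × 44 = 1540
M1 = 44, M2 = 35
y1 = 44^(-1) mod 35 = 4
y2 = 35^(-1) mod 44 = 39
x = (24×44×4 + 7×35×39) mod 1540 = 1459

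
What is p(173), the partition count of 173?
362326859895

p(n) counts ways to write n as a sum of positive integers (order ignored).
Euler's pentagonal recurrence: p(k) = p(k-1) + p(k-2) - p(k-5) - p(k-7) + p(k-12) + p(k-15) - ... (offsets j(3j∓1)/2, signs ++--, p(0)=1, p(<0)=0).
DP table for k = 0..172: p(0)=1, p(1)=1, p(2)=2, p(3)=3, p(4)=5, p(5)=7, p(6)=11, p(7)=15, p(8)=22, p(9)=30, p(10)=42, p(11)=56, p(12)=77, p(13)=101, p(14)=135, p(15)=176, p(16)=231, p(17)=297, p(18)=385, p(19)=490, p(20)=627, p(21)=792, p(22)=1002, p(23)=1255, p(24)=1575, p(25)=1958, p(26)=2436, p(27)=3010, p(28)=3718, p(29)=4565, p(30)=5604, p(31)=6842, p(32)=8349, p(33)=10143, p(34)=12310, p(35)=14883, p(36)=17977, p(37)=21637, p(38)=26015, p(39)=31185, p(40)=37338, p(41)=44583, p(42)=53174, p(43)=63261, p(44)=75175, p(45)=89134, p(46)=105558, p(47)=124754, p(48)=147273, p(49)=173525, p(50)=204226, p(51)=239943, p(52)=281589, p(53)=329931, p(54)=386155, p(55)=451276, p(56)=526823, p(57)=614154, p(58)=715220, p(59)=831820, p(60)=966467, p(61)=1121505, p(62)=1300156, p(63)=1505499, p(64)=1741630, p(65)=2012558, p(66)=2323520, p(67)=2679689, p(68)=3087735, p(69)=3554345, p(70)=4087968, p(71)=4697205, p(72)=5392783, p(73)=6185689, p(74)=7089500, p(75)=8118264, p(76)=9289091, p(77)=10619863, p(78)=12132164, p(79)=13848650, p(80)=15796476, p(81)=18004327, p(82)=20506255, p(83)=23338469, p(84)=26543660, p(85)=30167357, p(86)=34262962, p(87)=38887673, p(88)=44108109, p(89)=49995925, p(90)=56634173, p(91)=64112359, p(92)=72533807, p(93)=82010177, p(94)=92669720, p(95)=104651419, p(96)=118114304, p(97)=133230930, p(98)=150198136, p(99)=169229875, p(100)=190569292, p(101)=214481126, p(102)=241265379, p(103)=271248950, p(104)=304801365, p(105)=342325709, p(106)=384276336, p(107)=431149389, p(108)=483502844, p(109)=541946240, p(110)=607163746, p(111)=679903203, p(112)=761002156, p(113)=851376628, p(114)=952050665, p(115)=1064144451, p(116)=1188908248, p(117)=1327710076, p(118)=1482074143, p(119)=1653668665, p(120)=1844349560, p(121)=2056148051, p(122)=2291320912, p(123)=2552338241, p(124)=2841940500, p(125)=3163127352, p(126)=3519222692, p(127)=3913864295, p(128)=4351078600, p(129)=4835271870, p(130)=5371315400, p(131)=5964539504, p(132)=6620830889, p(133)=7346629512, p(134)=8149040695, p(135)=9035836076, p(136)=10015581680, p(137)=11097645016, p(138)=12292341831, p(139)=13610949895, p(140)=15065878135, p(141)=16670689208, p(142)=18440293320, p(143)=20390982757, p(144)=22540654445, p(145)=24908858009, p(146)=27517052599, p(147)=30388671978, p(148)=33549419497, p(149)=37027355200, p(150)=40853235313, p(151)=45060624582, p(152)=49686288421, p(153)=54770336324, p(154)=60356673280, p(155)=66493182097, p(156)=73232243759, p(157)=80630964769, p(158)=88751778802, p(159)=97662728555, p(160)=107438159466, p(161)=118159068427, p(162)=129913904637, p(163)=142798995930, p(164)=156919475295, p(165)=172389800255, p(166)=189334822579, p(167)=207890420102, p(168)=228204732751, p(169)=250438925115, p(170)=274768617130, p(171)=301384802048, p(172)=330495499613.
Final step: p(173) = p(172) + p(171) - p(168) - p(166) + p(161) + p(158) - p(151) - p(147) + p(138) + p(133) - p(122) - p(116) + p(103) + p(96) - p(81) - p(73) + p(56) + p(47) - p(28) - p(18)
= 330495499613 + 301384802048 - 228204732751 - 189334822579 + 118159068427 + 88751778802 - 45060624582 - 30388671978 + 12292341831 + 7346629512 - 2291320912 - 1188908248 + 271248950 + 118114304 - 18004327 - 6185689 + 526823 + 124754 - 3718 - 385
= 362326859895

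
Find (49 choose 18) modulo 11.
0

Using Lucas' theorem:
Write n=49 and k=18 in base 11:
n in base 11: [4, 5]
k in base 11: [1, 7]
C(49,18) mod 11 = ∏ C(n_i, k_i) mod 11
Digit binomials (mod 11): C(4,1) = 4; C(5,7) = 0 (k_i > n_i)
Product: 4 × 0 = 0 ≡ 0 (mod 11)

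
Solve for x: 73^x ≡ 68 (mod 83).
46

Baby-step giant-step with step n = ⌈√83⌉ = 10.
Baby steps 73^j mod 83 (j:value) for j=0..9: 0:1, 1:73, 2:17, 3:79, 4:40, 5:15, 6:16, 7:6, 8:23, 9:19.
Giant-step multiplier: 73^(-10) ≡ 73^(82-10) = 73^72 ≡ 38 (mod 83).
Giant steps γ_i = 68·38^i mod 83: γ_0=68, γ_1=11, γ_2=3, γ_3=31, γ_4=16 (in table at j=6).
x = i·n + j = 4·10 + 6 = 46.
Check: 73^46 ≡ 68 (mod 83).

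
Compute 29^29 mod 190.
109

Repeated squaring. Binary of 29 = 11101.
29^1 ≡ 29 (mod 190); 29^2 ≡ 81 (mod 190); 29^4 ≡ 101 (mod 190); 29^8 ≡ 131 (mod 190); 29^16 ≡ 61 (mod 190)
29^29 = 29^1 × 29^4 × 29^8 × 29^16 ≡ 109 (mod 190)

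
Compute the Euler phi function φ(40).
16

40 = 2^3 × 5
φ(n) = n × ∏(1 - 1/p) for each prime p dividing n
φ(40) = 40 × (1 - 1/2) × (1 - 1/5) = 16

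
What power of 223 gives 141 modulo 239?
85

Baby-step giant-step with step n = ⌈√239⌉ = 16.
Baby steps 223^j mod 239 (j:value) for j=0..15: 0:1, 1:223, 2:17, 3:206, 4:50, 5:156, 6:133, 7:23, 8:110, 9:152, 10:197, 11:194, 12:3, 13:191, 14:51, 15:140.
Giant-step multiplier: 223^(-16) ≡ 223^(238-16) = 223^222 ≡ 145 (mod 239).
Giant steps γ_i = 141·145^i mod 239: γ_0=141, γ_1=130, γ_2=208, γ_3=46, γ_4=217, γ_5=156 (in table at j=5).
x = i·n + j = 5·16 + 5 = 85.
Check: 223^85 ≡ 141 (mod 239).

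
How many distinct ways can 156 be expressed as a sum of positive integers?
73232243759

p(n) counts ways to write n as a sum of positive integers (order ignored).
Euler's pentagonal recurrence: p(k) = p(k-1) + p(k-2) - p(k-5) - p(k-7) + p(k-12) + p(k-15) - ... (offsets j(3j∓1)/2, signs ++--, p(0)=1, p(<0)=0).
DP table for k = 0..155: p(0)=1, p(1)=1, p(2)=2, p(3)=3, p(4)=5, p(5)=7, p(6)=11, p(7)=15, p(8)=22, p(9)=30, p(10)=42, p(11)=56, p(12)=77, p(13)=101, p(14)=135, p(15)=176, p(16)=231, p(17)=297, p(18)=385, p(19)=490, p(20)=627, p(21)=792, p(22)=1002, p(23)=1255, p(24)=1575, p(25)=1958, p(26)=2436, p(27)=3010, p(28)=3718, p(29)=4565, p(30)=5604, p(31)=6842, p(32)=8349, p(33)=10143, p(34)=12310, p(35)=14883, p(36)=17977, p(37)=21637, p(38)=26015, p(39)=31185, p(40)=37338, p(41)=44583, p(42)=53174, p(43)=63261, p(44)=75175, p(45)=89134, p(46)=105558, p(47)=124754, p(48)=147273, p(49)=173525, p(50)=204226, p(51)=239943, p(52)=281589, p(53)=329931, p(54)=386155, p(55)=451276, p(56)=526823, p(57)=614154, p(58)=715220, p(59)=831820, p(60)=966467, p(61)=1121505, p(62)=1300156, p(63)=1505499, p(64)=1741630, p(65)=2012558, p(66)=2323520, p(67)=2679689, p(68)=3087735, p(69)=3554345, p(70)=4087968, p(71)=4697205, p(72)=5392783, p(73)=6185689, p(74)=7089500, p(75)=8118264, p(76)=9289091, p(77)=10619863, p(78)=12132164, p(79)=13848650, p(80)=15796476, p(81)=18004327, p(82)=20506255, p(83)=23338469, p(84)=26543660, p(85)=30167357, p(86)=34262962, p(87)=38887673, p(88)=44108109, p(89)=49995925, p(90)=56634173, p(91)=64112359, p(92)=72533807, p(93)=82010177, p(94)=92669720, p(95)=104651419, p(96)=118114304, p(97)=133230930, p(98)=150198136, p(99)=169229875, p(100)=190569292, p(101)=214481126, p(102)=241265379, p(103)=271248950, p(104)=304801365, p(105)=342325709, p(106)=384276336, p(107)=431149389, p(108)=483502844, p(109)=541946240, p(110)=607163746, p(111)=679903203, p(112)=761002156, p(113)=851376628, p(114)=952050665, p(115)=1064144451, p(116)=1188908248, p(117)=1327710076, p(118)=1482074143, p(119)=1653668665, p(120)=1844349560, p(121)=2056148051, p(122)=2291320912, p(123)=2552338241, p(124)=2841940500, p(125)=3163127352, p(126)=3519222692, p(127)=3913864295, p(128)=4351078600, p(129)=4835271870, p(130)=5371315400, p(131)=5964539504, p(132)=6620830889, p(133)=7346629512, p(134)=8149040695, p(135)=9035836076, p(136)=10015581680, p(137)=11097645016, p(138)=12292341831, p(139)=13610949895, p(140)=15065878135, p(141)=16670689208, p(142)=18440293320, p(143)=20390982757, p(144)=22540654445, p(145)=24908858009, p(146)=27517052599, p(147)=30388671978, p(148)=33549419497, p(149)=37027355200, p(150)=40853235313, p(151)=45060624582, p(152)=49686288421, p(153)=54770336324, p(154)=60356673280, p(155)=66493182097.
Final step: p(156) = p(155) + p(154) - p(151) - p(149) + p(144) + p(141) - p(134) - p(130) + p(121) + p(116) - p(105) - p(99) + p(86) + p(79) - p(64) - p(56) + p(39) + p(30) - p(11) - p(1)
= 66493182097 + 60356673280 - 45060624582 - 37027355200 + 22540654445 + 16670689208 - 8149040695 - 5371315400 + 2056148051 + 1188908248 - 342325709 - 169229875 + 34262962 + 13848650 - 1741630 - 526823 + 31185 + 5604 - 56 - 1
= 73232243759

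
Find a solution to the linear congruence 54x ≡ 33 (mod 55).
x ≡ 22 (mod 55)

gcd(54, 55) = 1, which divides 33, so solutions exist.
Find 54^(-1) mod 55 by the extended Euclidean algorithm:
55 = 1 × 54 + 1  ⟹  1 = (1)·55 + (-1)·54
So (-1)·54 ≡ 1 (mod 55), i.e. 54^(-1) ≡ -1 ≡ 54 (mod 55).
x ≡ 54 × 33 = 1782 ≡ 22 (mod 55).
Check: 54 × 22 = 1188 ≡ 33 (mod 55).
Unique solution: x ≡ 22 (mod 55)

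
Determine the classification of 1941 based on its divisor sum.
deficient

Proper divisors of 1941: sum = 1 + 3 + 647 = 651
Since 651 < 1941, 1941 is deficient.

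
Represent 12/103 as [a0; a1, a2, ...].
[0; 8, 1, 1, 2, 2]

Euclidean algorithm steps:
12 = 0 × 103 + 12
103 = 8 × 12 + 7
12 = 1 × 7 + 5
7 = 1 × 5 + 2
5 = 2 × 2 + 1
2 = 2 × 1 + 0
Continued fraction: [0; 8, 1, 1, 2, 2]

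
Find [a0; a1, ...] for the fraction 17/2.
[8; 2]

Euclidean algorithm steps:
17 = 8 × 2 + 1
2 = 2 × 1 + 0
Continued fraction: [8; 2]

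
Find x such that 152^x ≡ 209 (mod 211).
208

Baby-step giant-step with step n = ⌈√211⌉ = 15.
Baby steps 152^j mod 211 (j:value) for j=0..14: 0:1, 1:152, 2:105, 3:135, 4:53, 5:38, 6:79, 7:192, 8:66, 9:115, 10:178, 11:48, 12:122, 13:187, 14:150.
Giant-step multiplier: 152^(-15) ≡ 152^(210-15) = 152^195 ≡ 88 (mod 211).
Giant steps γ_i = 209·88^i mod 211: γ_0=209, γ_1=35, γ_2=126, γ_3=116, γ_4=80, γ_5=77, γ_6=24, γ_7=2, γ_8=176, γ_9=85, γ_10=95, γ_11=131, γ_12=134, γ_13=187 (in table at j=13).
x = i·n + j = 13·15 + 13 = 208.
Check: 152^208 ≡ 209 (mod 211).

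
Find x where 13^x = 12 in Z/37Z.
32

Baby-step giant-step with step n = ⌈√37⌉ = 7.
Baby steps 13^j mod 37 (j:value) for j=0..6: 0:1, 1:13, 2:21, 3:14, 4:34, 5:35, 6:11.
Giant-step multiplier: 13^(-7) ≡ 13^(36-7) = 13^29 ≡ 22 (mod 37).
Giant steps γ_i = 12·22^i mod 37: γ_0=12, γ_1=5, γ_2=36, γ_3=15, γ_4=34 (in table at j=4).
x = i·n + j = 4·7 + 4 = 32.
Check: 13^32 ≡ 12 (mod 37).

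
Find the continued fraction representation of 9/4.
[2; 4]

Euclidean algorithm steps:
9 = 2 × 4 + 1
4 = 4 × 1 + 0
Continued fraction: [2; 4]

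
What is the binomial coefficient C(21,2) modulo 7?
0

Using Lucas' theorem:
Write n=21 and k=2 in base 7:
n in base 7: [3, 0]
k in base 7: [0, 2]
C(21,2) mod 7 = ∏ C(n_i, k_i) mod 7
Digit binomials (mod 7): C(3,0) = 1; C(0,2) = 0 (k_i > n_i)
Product: 1 × 0 = 0 ≡ 0 (mod 7)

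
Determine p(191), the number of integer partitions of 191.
1820701100652

p(n) counts ways to write n as a sum of positive integers (order ignored).
Euler's pentagonal recurrence: p(k) = p(k-1) + p(k-2) - p(k-5) - p(k-7) + p(k-12) + p(k-15) - ... (offsets j(3j∓1)/2, signs ++--, p(0)=1, p(<0)=0).
DP table for k = 0..190: p(0)=1, p(1)=1, p(2)=2, p(3)=3, p(4)=5, p(5)=7, p(6)=11, p(7)=15, p(8)=22, p(9)=30, p(10)=42, p(11)=56, p(12)=77, p(13)=101, p(14)=135, p(15)=176, p(16)=231, p(17)=297, p(18)=385, p(19)=490, p(20)=627, p(21)=792, p(22)=1002, p(23)=1255, p(24)=1575, p(25)=1958, p(26)=2436, p(27)=3010, p(28)=3718, p(29)=4565, p(30)=5604, p(31)=6842, p(32)=8349, p(33)=10143, p(34)=12310, p(35)=14883, p(36)=17977, p(37)=21637, p(38)=26015, p(39)=31185, p(40)=37338, p(41)=44583, p(42)=53174, p(43)=63261, p(44)=75175, p(45)=89134, p(46)=105558, p(47)=124754, p(48)=147273, p(49)=173525, p(50)=204226, p(51)=239943, p(52)=281589, p(53)=329931, p(54)=386155, p(55)=451276, p(56)=526823, p(57)=614154, p(58)=715220, p(59)=831820, p(60)=966467, p(61)=1121505, p(62)=1300156, p(63)=1505499, p(64)=1741630, p(65)=2012558, p(66)=2323520, p(67)=2679689, p(68)=3087735, p(69)=3554345, p(70)=4087968, p(71)=4697205, p(72)=5392783, p(73)=6185689, p(74)=7089500, p(75)=8118264, p(76)=9289091, p(77)=10619863, p(78)=12132164, p(79)=13848650, p(80)=15796476, p(81)=18004327, p(82)=20506255, p(83)=23338469, p(84)=26543660, p(85)=30167357, p(86)=34262962, p(87)=38887673, p(88)=44108109, p(89)=49995925, p(90)=56634173, p(91)=64112359, p(92)=72533807, p(93)=82010177, p(94)=92669720, p(95)=104651419, p(96)=118114304, p(97)=133230930, p(98)=150198136, p(99)=169229875, p(100)=190569292, p(101)=214481126, p(102)=241265379, p(103)=271248950, p(104)=304801365, p(105)=342325709, p(106)=384276336, p(107)=431149389, p(108)=483502844, p(109)=541946240, p(110)=607163746, p(111)=679903203, p(112)=761002156, p(113)=851376628, p(114)=952050665, p(115)=1064144451, p(116)=1188908248, p(117)=1327710076, p(118)=1482074143, p(119)=1653668665, p(120)=1844349560, p(121)=2056148051, p(122)=2291320912, p(123)=2552338241, p(124)=2841940500, p(125)=3163127352, p(126)=3519222692, p(127)=3913864295, p(128)=4351078600, p(129)=4835271870, p(130)=5371315400, p(131)=5964539504, p(132)=6620830889, p(133)=7346629512, p(134)=8149040695, p(135)=9035836076, p(136)=10015581680, p(137)=11097645016, p(138)=12292341831, p(139)=13610949895, p(140)=15065878135, p(141)=16670689208, p(142)=18440293320, p(143)=20390982757, p(144)=22540654445, p(145)=24908858009, p(146)=27517052599, p(147)=30388671978, p(148)=33549419497, p(149)=37027355200, p(150)=40853235313, p(151)=45060624582, p(152)=49686288421, p(153)=54770336324, p(154)=60356673280, p(155)=66493182097, p(156)=73232243759, p(157)=80630964769, p(158)=88751778802, p(159)=97662728555, p(160)=107438159466, p(161)=118159068427, p(162)=129913904637, p(163)=142798995930, p(164)=156919475295, p(165)=172389800255, p(166)=189334822579, p(167)=207890420102, p(168)=228204732751, p(169)=250438925115, p(170)=274768617130, p(171)=301384802048, p(172)=330495499613, p(173)=362326859895, p(174)=397125074750, p(175)=435157697830, p(176)=476715857290, p(177)=522115831195, p(178)=571701605655, p(179)=625846753120, p(180)=684957390936, p(181)=749474411781, p(182)=819876908323, p(183)=896684817527, p(184)=980462880430, p(185)=1071823774337, p(186)=1171432692373, p(187)=1280011042268, p(188)=1398341745571, p(189)=1527273599625, p(190)=1667727404093.
Final step: p(191) = p(190) + p(189) - p(186) - p(184) + p(179) + p(176) - p(169) - p(165) + p(156) + p(151) - p(140) - p(134) + p(121) + p(114) - p(99) - p(91) + p(74) + p(65) - p(46) - p(36) + p(15) + p(4)
= 1667727404093 + 1527273599625 - 1171432692373 - 980462880430 + 625846753120 + 476715857290 - 250438925115 - 172389800255 + 73232243759 + 45060624582 - 15065878135 - 8149040695 + 2056148051 + 952050665 - 169229875 - 64112359 + 7089500 + 2012558 - 105558 - 17977 + 176 + 5
= 1820701100652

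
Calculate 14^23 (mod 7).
0

Repeated squaring. Binary of 23 = 10111.
14^1 ≡ 0 (mod 7); 14^2 ≡ 0 (mod 7); 14^4 ≡ 0 (mod 7); 14^8 ≡ 0 (mod 7); 14^16 ≡ 0 (mod 7)
14^23 = 14^1 × 14^2 × 14^4 × 14^16 ≡ 0 (mod 7)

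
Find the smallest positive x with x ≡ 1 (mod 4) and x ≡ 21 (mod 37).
21

Using Chinese Remainder Theorem:
M = 4 × 37 = 148
M1 = 37, M2 = 4
y1 = 37^(-1) mod 4 = 1
y2 = 4^(-1) mod 37 = 28
x = (1×37×1 + 21×4×28) mod 148 = 21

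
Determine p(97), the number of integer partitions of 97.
133230930

p(n) counts ways to write n as a sum of positive integers (order ignored).
Euler's pentagonal recurrence: p(k) = p(k-1) + p(k-2) - p(k-5) - p(k-7) + p(k-12) + p(k-15) - ... (offsets j(3j∓1)/2, signs ++--, p(0)=1, p(<0)=0).
DP table for k = 0..96: p(0)=1, p(1)=1, p(2)=2, p(3)=3, p(4)=5, p(5)=7, p(6)=11, p(7)=15, p(8)=22, p(9)=30, p(10)=42, p(11)=56, p(12)=77, p(13)=101, p(14)=135, p(15)=176, p(16)=231, p(17)=297, p(18)=385, p(19)=490, p(20)=627, p(21)=792, p(22)=1002, p(23)=1255, p(24)=1575, p(25)=1958, p(26)=2436, p(27)=3010, p(28)=3718, p(29)=4565, p(30)=5604, p(31)=6842, p(32)=8349, p(33)=10143, p(34)=12310, p(35)=14883, p(36)=17977, p(37)=21637, p(38)=26015, p(39)=31185, p(40)=37338, p(41)=44583, p(42)=53174, p(43)=63261, p(44)=75175, p(45)=89134, p(46)=105558, p(47)=124754, p(48)=147273, p(49)=173525, p(50)=204226, p(51)=239943, p(52)=281589, p(53)=329931, p(54)=386155, p(55)=451276, p(56)=526823, p(57)=614154, p(58)=715220, p(59)=831820, p(60)=966467, p(61)=1121505, p(62)=1300156, p(63)=1505499, p(64)=1741630, p(65)=2012558, p(66)=2323520, p(67)=2679689, p(68)=3087735, p(69)=3554345, p(70)=4087968, p(71)=4697205, p(72)=5392783, p(73)=6185689, p(74)=7089500, p(75)=8118264, p(76)=9289091, p(77)=10619863, p(78)=12132164, p(79)=13848650, p(80)=15796476, p(81)=18004327, p(82)=20506255, p(83)=23338469, p(84)=26543660, p(85)=30167357, p(86)=34262962, p(87)=38887673, p(88)=44108109, p(89)=49995925, p(90)=56634173, p(91)=64112359, p(92)=72533807, p(93)=82010177, p(94)=92669720, p(95)=104651419, p(96)=118114304.
Final step: p(97) = p(96) + p(95) - p(92) - p(90) + p(85) + p(82) - p(75) - p(71) + p(62) + p(57) - p(46) - p(40) + p(27) + p(20) - p(5)
= 118114304 + 104651419 - 72533807 - 56634173 + 30167357 + 20506255 - 8118264 - 4697205 + 1300156 + 614154 - 105558 - 37338 + 3010 + 627 - 7
= 133230930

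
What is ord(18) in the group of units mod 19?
2

19 is prime, so ord(18) divides φ(19) = 18.
Divisors of 18: 1, 2, 3, 6, 9, 18.
Repeated squaring: 18^1 ≡ 18, 18^2 ≡ 1, 18^4 ≡ 1, 18^8 ≡ 1, 18^16 ≡ 1 (mod 19).
Test 18^d mod 19 for each divisor d in increasing order:
18^1 ≡ 18
18^2 ≡ 1  ← first divisor giving 1
The order is 2.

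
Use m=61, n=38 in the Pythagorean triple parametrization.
(2277, 4636, 5165)

Euclid's formula: a = m² - n², b = 2mn, c = m² + n²
m = 61, n = 38
a = 61² - 38² = 3721 - 1444 = 2277
b = 2 × 61 × 38 = 4636
c = 61² + 38² = 3721 + 1444 = 5165
Verification: 2277² + 4636² = 5184729 + 21492496 = 26677225 = 5165² ✓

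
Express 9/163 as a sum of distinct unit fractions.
1/19 + 1/388 + 1/171663 + 1/41255288134 + 1/4254996997507147716756

Greedy algorithm:
9/163: ceiling(163/9) = 19, use 1/19
8/3097: ceiling(3097/8) = 388, use 1/388
7/1201636: ceiling(1201636/7) = 171663, use 1/171663
5/206276440668: ceiling(206276440668/5) = 41255288134, use 1/41255288134
1/4254996997507147716756: ceiling(4254996997507147716756/1) = 4254996997507147716756, use 1/4254996997507147716756
Result: 9/163 = 1/19 + 1/388 + 1/171663 + 1/41255288134 + 1/4254996997507147716756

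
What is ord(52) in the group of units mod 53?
2

53 is prime, so ord(52) divides φ(53) = 52.
Divisors of 52: 1, 2, 4, 13, 26, 52.
Repeated squaring: 52^1 ≡ 52, 52^2 ≡ 1, 52^4 ≡ 1, 52^8 ≡ 1, 52^16 ≡ 1, 52^32 ≡ 1 (mod 53).
Test 52^d mod 53 for each divisor d in increasing order:
52^1 ≡ 52
52^2 ≡ 1  ← first divisor giving 1
The order is 2.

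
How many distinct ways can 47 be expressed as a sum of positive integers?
124754

p(n) counts ways to write n as a sum of positive integers (order ignored).
Euler's pentagonal recurrence: p(k) = p(k-1) + p(k-2) - p(k-5) - p(k-7) + p(k-12) + p(k-15) - ... (offsets j(3j∓1)/2, signs ++--, p(0)=1, p(<0)=0).
DP table for k = 0..46: p(0)=1, p(1)=1, p(2)=2, p(3)=3, p(4)=5, p(5)=7, p(6)=11, p(7)=15, p(8)=22, p(9)=30, p(10)=42, p(11)=56, p(12)=77, p(13)=101, p(14)=135, p(15)=176, p(16)=231, p(17)=297, p(18)=385, p(19)=490, p(20)=627, p(21)=792, p(22)=1002, p(23)=1255, p(24)=1575, p(25)=1958, p(26)=2436, p(27)=3010, p(28)=3718, p(29)=4565, p(30)=5604, p(31)=6842, p(32)=8349, p(33)=10143, p(34)=12310, p(35)=14883, p(36)=17977, p(37)=21637, p(38)=26015, p(39)=31185, p(40)=37338, p(41)=44583, p(42)=53174, p(43)=63261, p(44)=75175, p(45)=89134, p(46)=105558.
Final step: p(47) = p(46) + p(45) - p(42) - p(40) + p(35) + p(32) - p(25) - p(21) + p(12) + p(7)
= 105558 + 89134 - 53174 - 37338 + 14883 + 8349 - 1958 - 792 + 77 + 15
= 124754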